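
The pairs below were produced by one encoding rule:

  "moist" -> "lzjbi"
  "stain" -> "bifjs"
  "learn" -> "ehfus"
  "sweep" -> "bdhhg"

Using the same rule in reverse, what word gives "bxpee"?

m(12)→l(11) and o(14)→z(25) fit y≡7x+5 (mod 26); the inverse of 7 mod 26 is 15. Treating letters as 0–25, the rule is x ↦ 7x + 5 (mod 26).
Reversing it on bxpee: b(1)→15·(1−5)≡18=s; x(23)→15·(23−5)≡10=k; p(15)→15·(15−5)≡20=u; e(4)→15·(4−5)≡11=l; e(4)→15·(4−5)≡11=l (all mod 26).

skull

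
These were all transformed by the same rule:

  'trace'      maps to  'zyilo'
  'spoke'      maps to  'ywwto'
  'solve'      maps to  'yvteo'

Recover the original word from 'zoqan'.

Letter i (0-indexed) is shifted by i+6, so successive shifts are 6, 7, 8, ….
Reversing it on zoqan: z−6=t, o−7=h, q−8=i, a−9=r, n−10=d.

third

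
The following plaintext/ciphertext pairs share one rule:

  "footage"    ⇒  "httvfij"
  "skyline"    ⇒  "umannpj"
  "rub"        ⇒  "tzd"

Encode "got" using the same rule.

itv

The shift depends on letter class: consonant f→h is +2, but vowel o→t is +5. Vowels shift forward by 5 and consonants shift forward by 2.
Applying it to got: g(cons)+2=i, o(vowel)+5=t, t(cons)+2=v.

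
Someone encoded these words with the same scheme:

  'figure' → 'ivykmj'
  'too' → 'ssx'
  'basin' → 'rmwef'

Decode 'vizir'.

The output letters match the input read backwards, each shifted +4: figure reversed is erugif. The word is reversed, then every letter is shifted forward by 4.
Reversing it on vizir: shift back: v−4=r, i−4=e, z−4=v, i−4=e, r−4=n → reven; then reverse → never.

never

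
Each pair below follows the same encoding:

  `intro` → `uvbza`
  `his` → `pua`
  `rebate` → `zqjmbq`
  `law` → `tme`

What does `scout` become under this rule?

akagb

Two shifts are in play — +12 for a/e/i/o/u, +8 for every other letter.
For scout: s(cons)+8=a, c(cons)+8=k, o(vowel)+12=a, u(vowel)+12=g, t(cons)+8=b.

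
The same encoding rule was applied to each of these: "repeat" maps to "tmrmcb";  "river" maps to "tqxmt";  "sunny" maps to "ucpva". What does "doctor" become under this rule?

Shifts by position in repeat: pos 0: r→t (+2), pos 1: e→m (+8), pos 2: p→r (+2), pos 3: e→m (+8) — repeating every 2. It's a Vigenère-style cipher with numeric key [2,8]: position i shifts by key[i mod 2].
On doctor: d+2=f, o+8=w, c+2=e, t+8=b, o+2=q, r+8=z.

fwebqz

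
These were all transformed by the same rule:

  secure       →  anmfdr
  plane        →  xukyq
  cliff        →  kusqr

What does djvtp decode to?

In secure: s→a is +8, e→n is +9, c→m is +10, u→f is +11 — the shift increases by 1 each position. Each letter shifts forward by (position + 8), i.e. 8, 9, 10, … — the shift grows by one for each successive letter.
Reversing it on djvtp: d−8=v, j−9=a, v−10=l, t−11=i, p−12=d.

valid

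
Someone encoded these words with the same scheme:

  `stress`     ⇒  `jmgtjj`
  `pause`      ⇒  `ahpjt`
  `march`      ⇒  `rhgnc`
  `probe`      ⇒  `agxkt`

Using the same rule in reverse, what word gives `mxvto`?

towel

s(18)→j(9) and t(19)→m(12) fit y≡3x+7 (mod 26); the inverse of 3 mod 26 is 9. This is an affine cipher: with a=0,…,z=25, each position x becomes (3x+7) mod 26.
Decoding mxvto: m(12)→9·(12−7)≡19=t; x(23)→9·(23−7)≡14=o; v(21)→9·(21−7)≡22=w; t(19)→9·(19−7)≡4=e; o(14)→9·(14−7)≡11=l (all mod 26).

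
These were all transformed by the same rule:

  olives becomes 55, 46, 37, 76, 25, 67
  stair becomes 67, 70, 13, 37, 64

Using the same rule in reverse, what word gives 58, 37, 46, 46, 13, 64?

pillar

o(#15)→55 and l(#12)→46: differences scale by 3, so n = 3·pos + 10. With a=1..z=26, the number is 3·pos + 10.
Reversing it on 58, 37, 46, 46, 13, 64: 58→(58−10)÷3=16=p, 37→(37−10)÷3=9=i, 46→(46−10)÷3=12=l, 46→(46−10)÷3=12=l, 13→(13−10)÷3=1=a, 64→(64−10)÷3=18=r.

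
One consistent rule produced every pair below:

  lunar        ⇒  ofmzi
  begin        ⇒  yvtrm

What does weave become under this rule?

Each pair mirrors across the alphabet (l↔o, u↔f, n↔m): positions sum to 25. This is the alphabet-reversal cipher (Atbash): a becomes z, b becomes y, etc.
On weave: w↔d, e↔v, a↔z, v↔e, e↔v.

dvzev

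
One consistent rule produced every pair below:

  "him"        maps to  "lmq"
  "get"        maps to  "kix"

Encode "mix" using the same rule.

Compare letters: h→l is +4, i→m is +4, m→q is +4 — a constant shift. Every letter moves 4 places later in the alphabet, wrapping around z→a.
For mix: m+4=q, i+4=m, x+4=b.

qmb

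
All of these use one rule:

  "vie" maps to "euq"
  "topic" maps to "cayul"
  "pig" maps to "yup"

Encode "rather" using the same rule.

The shift depends on letter class: consonant v→e is +9, but vowel i→u is +12. The rule splits by letter class: vowels +12, consonants +9.
Applying it to rather: r(cons)+9=a, a(vowel)+12=m, t(cons)+9=c, h(cons)+9=q, e(vowel)+12=q, r(cons)+9=a.

amcqqa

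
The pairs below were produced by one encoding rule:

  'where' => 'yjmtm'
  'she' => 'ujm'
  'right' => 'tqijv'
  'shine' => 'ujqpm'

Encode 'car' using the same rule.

The rule splits by letter class: vowels +8, consonants +2.
Applying it to car: c(cons)+2=e, a(vowel)+8=i, r(cons)+2=t.

eit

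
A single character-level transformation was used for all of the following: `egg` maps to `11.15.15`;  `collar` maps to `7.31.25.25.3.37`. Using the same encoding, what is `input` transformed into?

e(#5)→11 and g(#7)→15: differences scale by 2, so n = 2·pos + 1. The formula is n = 2×(alphabet index, a=1) + 1.
For input: i=9→19, n=14→29, p=16→33, u=21→43, t=20→41.

19.29.33.43.41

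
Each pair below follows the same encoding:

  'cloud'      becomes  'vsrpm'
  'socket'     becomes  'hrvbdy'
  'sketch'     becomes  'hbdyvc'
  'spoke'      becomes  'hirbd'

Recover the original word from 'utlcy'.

fight

c(2)→v(21) and l(11)→s(18) fit y≡17x+13 (mod 26); the inverse of 17 mod 26 is 23. This is an affine cipher: with a=0,…,z=25, each position x becomes (17x+13) mod 26.
Decoding utlcy: u(20)→23·(20−13)≡5=f; t(19)→23·(19−13)≡8=i; l(11)→23·(11−13)≡6=g; c(2)→23·(2−13)≡7=h; y(24)→23·(24−13)≡19=t (all mod 26).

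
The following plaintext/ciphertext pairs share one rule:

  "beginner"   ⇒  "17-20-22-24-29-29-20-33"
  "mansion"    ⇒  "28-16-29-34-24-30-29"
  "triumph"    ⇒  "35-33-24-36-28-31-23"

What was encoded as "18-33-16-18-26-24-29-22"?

b is letter #2 and maps to 17: an offset of 15. Each letter is replaced by its alphabet position (a=1..z=26) + 15.
Undoing it on 18-33-16-18-26-24-29-22: 18→(18−15)÷1=3=c, 33→(33−15)÷1=18=r, 16→(16−15)÷1=1=a, 18→(18−15)÷1=3=c, 26→(26−15)÷1=11=k, 24→(24−15)÷1=9=i, 29→(29−15)÷1=14=n, 22→(22−15)÷1=7=g.

cracking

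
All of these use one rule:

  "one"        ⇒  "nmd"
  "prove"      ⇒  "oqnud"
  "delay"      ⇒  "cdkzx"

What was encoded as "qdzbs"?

Compare letters: o→n is +25, n→m is +25, e→d is +25 — a constant shift. This is a Caesar cipher with shift 25.
Reversing it on qdzbs: q−25=r, d−25=e, z−25=a, b−25=c, s−25=t.

react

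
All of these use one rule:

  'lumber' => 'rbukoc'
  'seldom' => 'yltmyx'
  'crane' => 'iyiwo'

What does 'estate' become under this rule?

In lumber: l→r is +6, u→b is +7, m→u is +8, b→k is +9 — the shift increases by 1 each position. Each letter shifts forward by (position + 6), i.e. 6, 7, 8, … — the shift grows by one for each successive letter.
Applying it to estate: e+6=k, s+7=z, t+8=b, a+9=j, t+10=d, e+11=p.

kzbjdp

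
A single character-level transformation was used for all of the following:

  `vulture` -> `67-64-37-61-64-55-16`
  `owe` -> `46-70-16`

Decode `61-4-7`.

tab

With a=1..z=26, the number is 3·pos + 1.
Undoing it on 61-4-7: 61→(61−1)÷3=20=t, 4→(4−1)÷3=1=a, 7→(7−1)÷3=2=b.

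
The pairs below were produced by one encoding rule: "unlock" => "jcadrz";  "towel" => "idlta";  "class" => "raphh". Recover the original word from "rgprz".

crack

Compare letters: u→j is +15, n→c is +15, l→a is +15 — a constant shift. This is a Caesar cipher with shift 15.
Reversing it on rgprz: r−15=c, g−15=r, p−15=a, r−15=c, z−15=k.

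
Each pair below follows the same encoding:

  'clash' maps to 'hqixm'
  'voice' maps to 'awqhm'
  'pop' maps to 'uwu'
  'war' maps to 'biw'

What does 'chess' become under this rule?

Two shifts are in play — +8 for a/e/i/o/u, +5 for every other letter.
For chess: c(cons)+5=h, h(cons)+5=m, e(vowel)+8=m, s(cons)+5=x, s(cons)+5=x.

hmmxx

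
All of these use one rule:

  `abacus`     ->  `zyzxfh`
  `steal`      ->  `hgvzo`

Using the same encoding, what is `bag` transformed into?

yzt

Each pair mirrors across the alphabet (a↔z, b↔y, a↔z): positions sum to 25. Letters are reflected about the middle of the alphabet (position → 25−position): Atbash.
Applying it to bag: b↔y, a↔z, g↔t.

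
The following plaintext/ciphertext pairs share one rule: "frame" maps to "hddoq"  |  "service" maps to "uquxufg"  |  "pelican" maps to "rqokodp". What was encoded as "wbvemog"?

upscale

Shifts by position in frame: pos 0: f→h (+2), pos 1: r→d (+12), pos 2: a→d (+3), pos 3: m→o (+2), pos 4: e→q (+12) — repeating every 3. A repeating key of period 3 is used — shifts +2, +12, +3 over and over.
Reversing it on wbvemog: w−2=u, b−12=p, v−3=s, e−2=c, m−12=a, o−3=l, g−2=e.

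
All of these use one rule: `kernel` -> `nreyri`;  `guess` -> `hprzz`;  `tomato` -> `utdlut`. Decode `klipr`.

k(10)→n(13) and e(4)→r(17) fit y≡21x+11 (mod 26); the inverse of 21 mod 26 is 5. Treating letters as 0–25, the rule is x ↦ 21x + 11 (mod 26).
Decoding klipr: k(10)→5·(10−11)≡21=v; l(11)→5·(11−11)≡0=a; i(8)→5·(8−11)≡11=l; p(15)→5·(15−11)≡20=u; r(17)→5·(17−11)≡4=e (all mod 26).

value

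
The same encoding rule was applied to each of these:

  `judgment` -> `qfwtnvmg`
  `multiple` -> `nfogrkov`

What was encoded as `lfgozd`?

Each pair mirrors across the alphabet (j↔q, u↔f, d↔w): positions sum to 25. This is the alphabet-reversal cipher (Atbash): a becomes z, b becomes y, etc.
Decoding lfgozd: l↔o, f↔u, g↔t, o↔l, z↔a, d↔w.

outlaw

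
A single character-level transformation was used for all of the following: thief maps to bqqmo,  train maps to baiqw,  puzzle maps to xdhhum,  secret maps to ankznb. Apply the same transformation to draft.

It's a Vigenère-style cipher with numeric key [8,9,8]: position i shifts by key[i mod 3].
Applying it to draft: d+8=l, r+9=a, a+8=i, f+8=n, t+9=c.

lainc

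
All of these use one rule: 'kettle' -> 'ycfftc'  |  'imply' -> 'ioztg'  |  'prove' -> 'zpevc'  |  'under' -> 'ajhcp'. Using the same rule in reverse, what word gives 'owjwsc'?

manage

k(10)→y(24) and e(4)→c(2) fit y≡21x+22 (mod 26); the inverse of 21 mod 26 is 5. This is an affine cipher: with a=0,…,z=25, each position x becomes (21x+22) mod 26.
Decoding owjwsc: o(14)→5·(14−22)≡12=m; w(22)→5·(22−22)≡0=a; j(9)→5·(9−22)≡13=n; w(22)→5·(22−22)≡0=a; s(18)→5·(18−22)≡6=g; c(2)→5·(2−22)≡4=e (all mod 26).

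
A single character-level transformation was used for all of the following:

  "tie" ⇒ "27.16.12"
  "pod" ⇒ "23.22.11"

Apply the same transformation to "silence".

The number is (letter's place in the alphabet, a=1) + 7.
For silence: s=19→26, i=9→16, l=12→19, e=5→12, n=14→21, c=3→10, e=5→12.

26.16.19.12.21.10.12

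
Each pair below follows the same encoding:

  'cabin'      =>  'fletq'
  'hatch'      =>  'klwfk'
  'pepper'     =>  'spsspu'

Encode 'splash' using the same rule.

vsolvk

The shift depends on letter class: consonant c→f is +3, but vowel a→l is +11. Two shifts are in play — +11 for a/e/i/o/u, +3 for every other letter.
Applying it to splash: s(cons)+3=v, p(cons)+3=s, l(cons)+3=o, a(vowel)+11=l, s(cons)+3=v, h(cons)+3=k.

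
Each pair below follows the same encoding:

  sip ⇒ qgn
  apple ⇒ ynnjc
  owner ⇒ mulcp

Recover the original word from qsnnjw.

Each letter is shifted forward by 24 in the alphabet (a Caesar shift of +24).
Reversing it on qsnnjw: q−24=s, s−24=u, n−24=p, n−24=p, j−24=l, w−24=y.

supply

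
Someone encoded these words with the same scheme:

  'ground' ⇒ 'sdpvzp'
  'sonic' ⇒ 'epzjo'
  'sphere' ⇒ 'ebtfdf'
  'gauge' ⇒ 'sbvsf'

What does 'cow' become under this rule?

opi

The shift depends on letter class: consonant g→s is +12, but vowel o→p is +1. Two shifts are in play — +1 for a/e/i/o/u, +12 for every other letter.
For cow: c(cons)+12=o, o(vowel)+1=p, w(cons)+12=i.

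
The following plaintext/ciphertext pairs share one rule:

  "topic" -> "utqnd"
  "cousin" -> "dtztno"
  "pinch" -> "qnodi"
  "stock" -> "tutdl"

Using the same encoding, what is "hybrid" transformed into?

izcsne

The shift depends on letter class: consonant t→u is +1, but vowel o→t is +5. Two shifts are in play — +5 for a/e/i/o/u, +1 for every other letter.
On hybrid: h(cons)+1=i, y(cons)+1=z, b(cons)+1=c, r(cons)+1=s, i(vowel)+5=n, d(cons)+1=e.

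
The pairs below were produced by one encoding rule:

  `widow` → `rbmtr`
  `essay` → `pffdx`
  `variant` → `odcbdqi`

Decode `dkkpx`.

w(22)→r(17) and i(8)→b(1) fit y≡3x+3 (mod 26); the inverse of 3 mod 26 is 9. Treating letters as 0–25, the rule is x ↦ 3x + 3 (mod 26).
Decoding dkkpx: d(3)→9·(3−3)≡0=a; k(10)→9·(10−3)≡11=l; k(10)→9·(10−3)≡11=l; p(15)→9·(15−3)≡4=e; x(23)→9·(23−3)≡24=y (all mod 26).

alley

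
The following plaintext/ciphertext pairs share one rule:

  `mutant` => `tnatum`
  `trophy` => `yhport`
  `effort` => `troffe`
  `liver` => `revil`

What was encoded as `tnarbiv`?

It's just the letters in reverse order.
Decoding tnarbiv: then reverse → vibrant.

vibrant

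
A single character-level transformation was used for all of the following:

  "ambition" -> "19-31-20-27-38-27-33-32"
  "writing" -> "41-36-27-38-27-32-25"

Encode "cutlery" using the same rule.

21-39-38-30-23-36-43

a is letter #1 and maps to 19: an offset of 18. The number is (letter's place in the alphabet, a=1) + 18.
Applying it to cutlery: c=3→21, u=21→39, t=20→38, l=12→30, e=5→23, r=18→36, y=25→43.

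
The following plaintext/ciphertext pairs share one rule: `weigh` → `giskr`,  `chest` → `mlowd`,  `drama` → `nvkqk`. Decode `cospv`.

skill

Shifts by position in weigh: pos 0: w→g (+10), pos 1: e→i (+4), pos 2: i→s (+10), pos 3: g→k (+4) — repeating every 2. A repeating key of period 2 is used — shifts +10, +4 over and over.
Undoing it on cospv: c−10=s, o−4=k, s−10=i, p−4=l, v−10=l.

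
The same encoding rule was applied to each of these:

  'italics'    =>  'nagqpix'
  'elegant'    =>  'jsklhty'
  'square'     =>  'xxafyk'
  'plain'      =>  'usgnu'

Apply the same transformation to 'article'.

fyznjrj

The shifts repeat in a cycle of length 3: positions 0,1,… shift by +5, +7, +6, then the pattern repeats.
Applying it to article: a+5=f, r+7=y, t+6=z, i+5=n, c+7=j, l+6=r, e+5=j.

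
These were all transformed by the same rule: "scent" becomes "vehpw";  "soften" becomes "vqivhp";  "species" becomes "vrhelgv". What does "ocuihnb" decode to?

Shifts by position in scent: pos 0: s→v (+3), pos 1: c→e (+2), pos 2: e→h (+3), pos 3: n→p (+2) — repeating every 2. A repeating key of period 2 is used — shifts +3, +2 over and over.
Decoding ocuihnb: o−3=l, c−2=a, u−3=r, i−2=g, h−3=e, n−2=l, b−3=y.

largely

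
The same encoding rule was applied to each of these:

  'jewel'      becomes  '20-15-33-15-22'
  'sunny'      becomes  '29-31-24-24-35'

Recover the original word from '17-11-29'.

gas

Each letter is replaced by its alphabet position (a=1..z=26) + 10.
Undoing it on 17-11-29: 17→(17−10)÷1=7=g, 11→(11−10)÷1=1=a, 29→(29−10)÷1=19=s.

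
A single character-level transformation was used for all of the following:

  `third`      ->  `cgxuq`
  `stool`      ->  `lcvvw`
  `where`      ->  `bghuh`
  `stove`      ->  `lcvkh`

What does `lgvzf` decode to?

shock

t(19)→c(2) and h(7)→g(6) fit y≡17x+17 (mod 26); the inverse of 17 mod 26 is 23. Each letter's alphabet position (a=0..z=25) is mapped through 17·x+17 mod 26 — an affine cipher.
Decoding lgvzf: l(11)→23·(11−17)≡18=s; g(6)→23·(6−17)≡7=h; v(21)→23·(21−17)≡14=o; z(25)→23·(25−17)≡2=c; f(5)→23·(5−17)≡10=k (all mod 26).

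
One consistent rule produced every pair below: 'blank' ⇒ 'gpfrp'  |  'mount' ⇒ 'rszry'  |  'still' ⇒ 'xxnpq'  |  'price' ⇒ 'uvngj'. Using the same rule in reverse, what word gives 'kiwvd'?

ferry

Shifts by position in blank: pos 0: b→g (+5), pos 1: l→p (+4), pos 2: a→f (+5), pos 3: n→r (+4) — repeating every 2. A repeating key of period 2 is used — shifts +5, +4 over and over.
Reversing it on kiwvd: k−5=f, i−4=e, w−5=r, v−4=r, d−5=y.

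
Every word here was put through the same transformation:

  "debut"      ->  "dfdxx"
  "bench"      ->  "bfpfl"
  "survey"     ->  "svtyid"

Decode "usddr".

urban

In debut: d→d is +0, e→f is +1, b→d is +2, u→x is +3 — the shift increases by 1 each position. Letter i (0-indexed) is shifted by i+0, so successive shifts are 0, 1, 2, ….
Reversing it on usddr: u−0=u, s−1=r, d−2=b, d−3=a, r−4=n.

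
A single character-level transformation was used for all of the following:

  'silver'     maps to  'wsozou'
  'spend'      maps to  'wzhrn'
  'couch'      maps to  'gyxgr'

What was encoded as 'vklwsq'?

raisin

Shifts by position in silver: pos 0: s→w (+4), pos 1: i→s (+10), pos 2: l→o (+3), pos 3: v→z (+4), pos 4: e→o (+10), pos 5: r→u (+3) — repeating every 3. It's a Vigenère-style cipher with numeric key [4,10,3]: position i shifts by key[i mod 3].
Reversing it on vklwsq: v−4=r, k−10=a, l−3=i, w−4=s, s−10=i, q−3=n.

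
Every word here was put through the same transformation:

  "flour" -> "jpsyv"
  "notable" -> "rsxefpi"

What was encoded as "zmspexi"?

Compare letters: f→j is +4, l→p is +4, o→s is +4 — a constant shift. Each letter is shifted forward by 4 in the alphabet (a Caesar shift of +4).
Reversing it on zmspexi: z−4=v, m−4=i, s−4=o, p−4=l, e−4=a, x−4=t, i−4=e.

violate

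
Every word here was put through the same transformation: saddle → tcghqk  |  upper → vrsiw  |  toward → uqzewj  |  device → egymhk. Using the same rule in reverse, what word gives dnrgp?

Letter i (0-indexed) is shifted by i+1, so successive shifts are 1, 2, 3, ….
Decoding dnrgp: d−1=c, n−2=l, r−3=o, g−4=c, p−5=k.

clock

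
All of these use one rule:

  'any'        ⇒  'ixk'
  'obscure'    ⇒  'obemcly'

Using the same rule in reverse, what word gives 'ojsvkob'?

realize

The word is reversed, then every letter is shifted forward by 10.
Undoing it on ojsvkob: shift back: o−10=e, j−10=z, s−10=i, v−10=l, k−10=a, o−10=e, b−10=r → ezilaer; then reverse → realize.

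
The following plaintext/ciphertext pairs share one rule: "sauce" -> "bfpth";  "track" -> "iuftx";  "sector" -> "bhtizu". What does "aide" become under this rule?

Treating letters as 0–25, the rule is x ↦ 7x + 5 (mod 26).
Applying it to aide: a(0)→7·0+5≡5=f; i(8)→7·8+5≡9=j; d(3)→7·3+5≡0=a; e(4)→7·4+5≡7=h (all mod 26).

fjah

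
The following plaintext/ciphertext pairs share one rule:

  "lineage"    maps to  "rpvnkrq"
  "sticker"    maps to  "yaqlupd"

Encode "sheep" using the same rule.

In lineage: l→r is +6, i→p is +7, n→v is +8, e→n is +9 — the shift increases by 1 each position. The shift increases by 1 at each position, starting from +6: 6, 7, 8, ….
On sheep: s+6=y, h+7=o, e+8=m, e+9=n, p+10=z.

yomnz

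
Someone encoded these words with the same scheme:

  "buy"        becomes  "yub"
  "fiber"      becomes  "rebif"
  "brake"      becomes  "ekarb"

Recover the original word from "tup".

The word is simply reversed.
Reversing it on tup: then reverse → put.

put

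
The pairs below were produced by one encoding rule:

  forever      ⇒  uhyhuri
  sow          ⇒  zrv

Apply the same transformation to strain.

qlduwv

Read the word backwards and shift each letter +3.
Applying it to strain: reverse → niarts; then shift: n+3=q, i+3=l, a+3=d, r+3=u, t+3=w, s+3=v.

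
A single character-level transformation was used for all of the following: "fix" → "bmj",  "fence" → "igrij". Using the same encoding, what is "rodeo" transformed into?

sihsv

Read the word backwards and shift each letter +4.
On rodeo: reverse → oedor; then shift: o+4=s, e+4=i, d+4=h, o+4=s, r+4=v.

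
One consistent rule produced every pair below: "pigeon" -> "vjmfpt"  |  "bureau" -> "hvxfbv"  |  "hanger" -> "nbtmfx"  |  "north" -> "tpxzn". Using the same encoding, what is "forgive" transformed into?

lpxmjbf

Two shifts are in play — +1 for a/e/i/o/u, +6 for every other letter.
On forgive: f(cons)+6=l, o(vowel)+1=p, r(cons)+6=x, g(cons)+6=m, i(vowel)+1=j, v(cons)+6=b, e(vowel)+1=f.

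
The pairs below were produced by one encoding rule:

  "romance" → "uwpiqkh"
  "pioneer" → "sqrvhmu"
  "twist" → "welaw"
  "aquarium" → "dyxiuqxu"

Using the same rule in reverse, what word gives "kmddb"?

Shifts by position in romance: pos 0: r→u (+3), pos 1: o→w (+8), pos 2: m→p (+3), pos 3: a→i (+8) — repeating every 2. The shifts repeat in a cycle of length 2: positions 0,1,… shift by +3, +8, then the pattern repeats.
Undoing it on kmddb: k−3=h, m−8=e, d−3=a, d−8=v, b−3=y.

heavy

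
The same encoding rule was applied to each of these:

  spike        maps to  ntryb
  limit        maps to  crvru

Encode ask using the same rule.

The output letters match the input read backwards, each shifted +9: spike reversed is ekips. The word is reversed, then every letter is shifted forward by 9.
On ask: reverse → ksa; then shift: k+9=t, s+9=b, a+9=j.

tbj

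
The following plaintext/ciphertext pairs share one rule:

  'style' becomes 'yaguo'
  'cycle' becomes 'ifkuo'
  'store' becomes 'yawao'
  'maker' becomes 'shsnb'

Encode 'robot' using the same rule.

Each letter shifts forward by (position + 6), i.e. 6, 7, 8, … — the shift grows by one for each successive letter.
For robot: r+6=x, o+7=v, b+8=j, o+9=x, t+10=d.

xvjxd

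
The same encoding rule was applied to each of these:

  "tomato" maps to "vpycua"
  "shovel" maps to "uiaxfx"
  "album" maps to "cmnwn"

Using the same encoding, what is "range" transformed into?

A repeating key of period 3 is used — shifts +2, +1, +12 over and over.
On range: r+2=t, a+1=b, n+12=z, g+2=i, e+1=f.

tbzif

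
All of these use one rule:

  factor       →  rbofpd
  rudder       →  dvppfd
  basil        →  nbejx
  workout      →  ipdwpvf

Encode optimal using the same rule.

The shift depends on letter class: consonant f→r is +12, but vowel a→b is +1. Vowels shift forward by 1 and consonants shift forward by 12.
On optimal: o(vowel)+1=p, p(cons)+12=b, t(cons)+12=f, i(vowel)+1=j, m(cons)+12=y, a(vowel)+1=b, l(cons)+12=x.

pbfjybx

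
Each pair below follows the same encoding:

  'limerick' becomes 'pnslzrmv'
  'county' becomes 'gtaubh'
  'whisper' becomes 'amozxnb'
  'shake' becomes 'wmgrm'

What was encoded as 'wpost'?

In limerick: l→p is +4, i→n is +5, m→s is +6, e→l is +7 — the shift increases by 1 each position. Letter i (0-indexed) is shifted by i+4, so successive shifts are 4, 5, 6, ….
Reversing it on wpost: w−4=s, p−5=k, o−6=i, s−7=l, t−8=l.

skill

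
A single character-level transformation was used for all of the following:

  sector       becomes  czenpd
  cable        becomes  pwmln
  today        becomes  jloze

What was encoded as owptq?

field

The output letters match the input read backwards, each shifted +11: sector reversed is rotces. Two steps: reverse the string, then apply a Caesar shift of +11.
Reversing it on owptq: shift back: o−11=d, w−11=l, p−11=e, t−11=i, q−11=f → dleif; then reverse → field.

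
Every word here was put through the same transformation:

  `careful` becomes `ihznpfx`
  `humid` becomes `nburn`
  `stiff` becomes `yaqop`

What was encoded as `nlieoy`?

In careful: c→i is +6, a→h is +7, r→z is +8, e→n is +9 — the shift increases by 1 each position. The shift increases by 1 at each position, starting from +6: 6, 7, 8, ….
Reversing it on nlieoy: n−6=h, l−7=e, i−8=a, e−9=v, o−10=e, y−11=n.

heaven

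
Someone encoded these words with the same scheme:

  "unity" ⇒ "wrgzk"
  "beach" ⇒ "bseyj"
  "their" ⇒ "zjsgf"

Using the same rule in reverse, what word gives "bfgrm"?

bring

u(20)→w(22) and n(13)→r(17) fit y≡23x+4 (mod 26); the inverse of 23 mod 26 is 17. This is an affine cipher: with a=0,…,z=25, each position x becomes (23x+4) mod 26.
Undoing it on bfgrm: b(1)→17·(1−4)≡1=b; f(5)→17·(5−4)≡17=r; g(6)→17·(6−4)≡8=i; r(17)→17·(17−4)≡13=n; m(12)→17·(12−4)≡6=g (all mod 26).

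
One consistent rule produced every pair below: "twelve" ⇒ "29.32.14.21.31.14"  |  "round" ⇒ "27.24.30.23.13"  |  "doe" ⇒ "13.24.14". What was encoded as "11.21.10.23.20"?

t is letter #20 and maps to 29: an offset of 9. Each letter is replaced by its alphabet position (a=1..z=26) + 9.
Reversing it on 11.21.10.23.20: 11→(11−9)÷1=2=b, 21→(21−9)÷1=12=l, 10→(10−9)÷1=1=a, 23→(23−9)÷1=14=n, 20→(20−9)÷1=11=k.

blank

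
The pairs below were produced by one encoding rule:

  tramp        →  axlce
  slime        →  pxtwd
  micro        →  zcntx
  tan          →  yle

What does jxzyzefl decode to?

The output letters match the input read backwards, each shifted +11: tramp reversed is pmart. The word is reversed, then every letter is shifted forward by 11.
Undoing it on jxzyzefl: shift back: j−11=y, x−11=m, z−11=o, y−11=n, z−11=o, e−11=t, f−11=u, l−11=a → ymonotua; then reverse → autonomy.

autonomy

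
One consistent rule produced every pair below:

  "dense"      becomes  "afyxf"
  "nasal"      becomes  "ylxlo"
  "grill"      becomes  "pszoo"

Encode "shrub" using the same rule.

d(3)→a(0) and e(4)→f(5) fit y≡5x+11 (mod 26); the inverse of 5 mod 26 is 21. Each letter's alphabet position (a=0..z=25) is mapped through 5·x+11 mod 26 — an affine cipher.
For shrub: s(18)→5·18+11≡23=x; h(7)→5·7+11≡20=u; r(17)→5·17+11≡18=s; u(20)→5·20+11≡7=h; b(1)→5·1+11≡16=q (all mod 26).

xushq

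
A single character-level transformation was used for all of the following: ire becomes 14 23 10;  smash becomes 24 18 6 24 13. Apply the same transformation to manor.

18 6 19 20 23

i is letter #9 and maps to 14: an offset of 5. The number is (letter's place in the alphabet, a=1) + 5.
For manor: m=13→18, a=1→6, n=14→19, o=15→20, r=18→23.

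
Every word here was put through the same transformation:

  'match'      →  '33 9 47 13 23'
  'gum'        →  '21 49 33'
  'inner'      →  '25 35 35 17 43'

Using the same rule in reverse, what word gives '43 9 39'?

m(#13)→33 and a(#1)→9: differences scale by 2, so n = 2·pos + 7. Each letter becomes 2×(its alphabet position, a=1..z=26) + 7.
Undoing it on 43 9 39: 43→(43−7)÷2=18=r, 9→(9−7)÷2=1=a, 39→(39−7)÷2=16=p.

rap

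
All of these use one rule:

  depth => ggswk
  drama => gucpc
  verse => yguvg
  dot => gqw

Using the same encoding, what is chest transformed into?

The shift depends on letter class: consonant d→g is +3, but vowel e→g is +2. Vowels shift forward by 2 and consonants shift forward by 3.
Applying it to chest: c(cons)+3=f, h(cons)+3=k, e(vowel)+2=g, s(cons)+3=v, t(cons)+3=w.

fkgvw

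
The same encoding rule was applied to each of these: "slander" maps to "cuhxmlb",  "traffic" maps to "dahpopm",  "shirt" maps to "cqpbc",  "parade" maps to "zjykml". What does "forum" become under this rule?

Shifts by position in slander: pos 0: s→c (+10), pos 1: l→u (+9), pos 2: a→h (+7), pos 3: n→x (+10), pos 4: d→m (+9), pos 5: e→l (+7) — repeating every 3. The shifts repeat in a cycle of length 3: positions 0,1,… shift by +10, +9, +7, then the pattern repeats.
For forum: f+10=p, o+9=x, r+7=y, u+10=e, m+9=v.

pxyev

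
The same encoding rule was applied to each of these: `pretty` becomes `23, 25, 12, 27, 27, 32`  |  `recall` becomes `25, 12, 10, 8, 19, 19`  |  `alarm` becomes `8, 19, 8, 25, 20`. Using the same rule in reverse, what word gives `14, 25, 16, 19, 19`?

p is letter #16 and maps to 23: an offset of 7. Letters become their 1-based position plus 7 (so a→8, b→9, …).
Undoing it on 14, 25, 16, 19, 19: 14→(14−7)÷1=7=g, 25→(25−7)÷1=18=r, 16→(16−7)÷1=9=i, 19→(19−7)÷1=12=l, 19→(19−7)÷1=12=l.

grill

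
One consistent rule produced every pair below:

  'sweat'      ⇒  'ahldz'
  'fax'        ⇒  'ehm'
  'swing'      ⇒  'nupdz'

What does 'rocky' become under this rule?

frjvy

The output letters match the input read backwards, each shifted +7: sweat reversed is taews. The word is reversed, then every letter is shifted forward by 7.
Applying it to rocky: reverse → ykcor; then shift: y+7=f, k+7=r, c+7=j, o+7=v, r+7=y.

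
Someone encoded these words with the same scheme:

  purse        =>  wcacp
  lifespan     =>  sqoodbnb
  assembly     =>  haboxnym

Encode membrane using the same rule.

tmvlcmas

In purse: p→w is +7, u→c is +8, r→a is +9, s→c is +10 — the shift increases by 1 each position. Each letter shifts forward by (position + 7), i.e. 7, 8, 9, … — the shift grows by one for each successive letter.
Applying it to membrane: m+7=t, e+8=m, m+9=v, b+10=l, r+11=c, a+12=m, n+13=a, e+14=s.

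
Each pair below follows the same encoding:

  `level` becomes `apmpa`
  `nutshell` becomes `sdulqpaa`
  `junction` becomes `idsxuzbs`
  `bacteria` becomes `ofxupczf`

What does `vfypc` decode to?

l(11)→a(0) and e(4)→p(15) fit y≡9x+5 (mod 26); the inverse of 9 mod 26 is 3. Treating letters as 0–25, the rule is x ↦ 9x + 5 (mod 26).
Reversing it on vfypc: v(21)→3·(21−5)≡22=w; f(5)→3·(5−5)≡0=a; y(24)→3·(24−5)≡5=f; p(15)→3·(15−5)≡4=e; c(2)→3·(2−5)≡17=r (all mod 26).

wafer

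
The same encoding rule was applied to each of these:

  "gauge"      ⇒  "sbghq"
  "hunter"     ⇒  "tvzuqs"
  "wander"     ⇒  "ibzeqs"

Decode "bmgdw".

It's a Vigenère-style cipher with numeric key [12,1]: position i shifts by key[i mod 2].
Reversing it on bmgdw: b−12=p, m−1=l, g−12=u, d−1=c, w−12=k.

pluck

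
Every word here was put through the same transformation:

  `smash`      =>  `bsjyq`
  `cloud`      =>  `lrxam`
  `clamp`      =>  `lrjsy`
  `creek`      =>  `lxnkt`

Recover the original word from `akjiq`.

Shifts by position in smash: pos 0: s→b (+9), pos 1: m→s (+6), pos 2: a→j (+9), pos 3: s→y (+6) — repeating every 2. A repeating key of period 2 is used — shifts +9, +6 over and over.
Decoding akjiq: a−9=r, k−6=e, j−9=a, i−6=c, q−9=h.

reach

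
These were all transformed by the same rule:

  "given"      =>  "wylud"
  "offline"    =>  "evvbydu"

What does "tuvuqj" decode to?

defeat

Compare letters: g→w is +16, i→y is +16, v→l is +16 — a constant shift. This is a Caesar cipher with shift 16.
Undoing it on tuvuqj: t−16=d, u−16=e, v−16=f, u−16=e, q−16=a, j−16=t.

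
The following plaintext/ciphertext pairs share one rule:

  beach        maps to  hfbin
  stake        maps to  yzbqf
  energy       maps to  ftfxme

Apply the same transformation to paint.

The shift depends on letter class: consonant b→h is +6, but vowel e→f is +1. Two shifts are in play — +1 for a/e/i/o/u, +6 for every other letter.
Applying it to paint: p(cons)+6=v, a(vowel)+1=b, i(vowel)+1=j, n(cons)+6=t, t(cons)+6=z.

vbjtz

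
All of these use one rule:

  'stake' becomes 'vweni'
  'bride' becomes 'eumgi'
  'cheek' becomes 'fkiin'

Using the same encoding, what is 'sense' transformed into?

The shift depends on letter class: consonant s→v is +3, but vowel a→e is +4. Vowels shift forward by 4 and consonants shift forward by 3.
On sense: s(cons)+3=v, e(vowel)+4=i, n(cons)+3=q, s(cons)+3=v, e(vowel)+4=i.

viqvi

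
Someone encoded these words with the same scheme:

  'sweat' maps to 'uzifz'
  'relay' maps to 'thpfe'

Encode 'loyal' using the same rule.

nrcfr

In sweat: s→u is +2, w→z is +3, e→i is +4, a→f is +5 — the shift increases by 1 each position. Each letter shifts forward by (position + 2), i.e. 2, 3, 4, … — the shift grows by one for each successive letter.
On loyal: l+2=n, o+3=r, y+4=c, a+5=f, l+6=r.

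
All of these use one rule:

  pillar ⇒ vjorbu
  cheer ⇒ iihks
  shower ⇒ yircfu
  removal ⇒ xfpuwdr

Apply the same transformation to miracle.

sjugdok

Shifts by position in pillar: pos 0: p→v (+6), pos 1: i→j (+1), pos 2: l→o (+3), pos 3: l→r (+6), pos 4: a→b (+1), pos 5: r→u (+3) — repeating every 3. A repeating key of period 3 is used — shifts +6, +1, +3 over and over.
For miracle: m+6=s, i+1=j, r+3=u, a+6=g, c+1=d, l+3=o, e+6=k.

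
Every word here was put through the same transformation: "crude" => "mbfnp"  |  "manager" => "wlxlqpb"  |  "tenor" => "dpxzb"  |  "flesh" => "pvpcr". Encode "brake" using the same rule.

lblup

The shift depends on letter class: consonant c→m is +10, but vowel u→f is +11. The rule splits by letter class: vowels +11, consonants +10.
Applying it to brake: b(cons)+10=l, r(cons)+10=b, a(vowel)+11=l, k(cons)+10=u, e(vowel)+11=p.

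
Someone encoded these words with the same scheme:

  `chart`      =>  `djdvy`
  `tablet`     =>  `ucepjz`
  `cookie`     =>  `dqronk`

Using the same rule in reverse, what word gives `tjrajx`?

shower

In chart: c→d is +1, h→j is +2, a→d is +3, r→v is +4 — the shift increases by 1 each position. The shift increases by 1 at each position, starting from +1: 1, 2, 3, ….
Reversing it on tjrajx: t−1=s, j−2=h, r−3=o, a−4=w, j−5=e, x−6=r.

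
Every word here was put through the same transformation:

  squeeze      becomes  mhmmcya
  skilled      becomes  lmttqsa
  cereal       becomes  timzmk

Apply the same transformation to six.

fqa

The output letters match the input read backwards, each shifted +8: squeeze reversed is ezeeuqs. The word is reversed, then every letter is shifted forward by 8.
Applying it to six: reverse → xis; then shift: x+8=f, i+8=q, s+8=a.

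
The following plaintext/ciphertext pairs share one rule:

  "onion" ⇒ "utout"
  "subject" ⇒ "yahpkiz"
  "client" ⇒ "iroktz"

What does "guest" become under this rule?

Compare letters: o→u is +6, n→t is +6, i→o is +6 — a constant shift. Each letter is shifted forward by 6 in the alphabet (a Caesar shift of +6).
On guest: g+6=m, u+6=a, e+6=k, s+6=y, t+6=z.

makyz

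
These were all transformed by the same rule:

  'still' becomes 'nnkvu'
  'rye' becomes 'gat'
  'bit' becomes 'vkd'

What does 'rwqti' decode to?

group

The output letters match the input read backwards, each shifted +2: still reversed is llits. Read the word backwards and shift each letter +2.
Undoing it on rwqti: shift back: r−2=p, w−2=u, q−2=o, t−2=r, i−2=g → puorg; then reverse → group.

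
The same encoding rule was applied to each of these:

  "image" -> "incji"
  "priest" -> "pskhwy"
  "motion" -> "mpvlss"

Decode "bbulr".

basin

In image: i→i is +0, m→n is +1, a→c is +2, g→j is +3 — the shift increases by 1 each position. Each letter shifts forward by its position index (0, 1, 2, …) — the shift grows by one for each successive letter.
Decoding bbulr: b−0=b, b−1=a, u−2=s, l−3=i, r−4=n.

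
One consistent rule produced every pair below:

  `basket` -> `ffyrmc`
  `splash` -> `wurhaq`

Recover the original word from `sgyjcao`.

obscure

In basket: b→f is +4, a→f is +5, s→y is +6, k→r is +7 — the shift increases by 1 each position. Letter i (0-indexed) is shifted by i+4, so successive shifts are 4, 5, 6, ….
Decoding sgyjcao: s−4=o, g−5=b, y−6=s, j−7=c, c−8=u, a−9=r, o−10=e.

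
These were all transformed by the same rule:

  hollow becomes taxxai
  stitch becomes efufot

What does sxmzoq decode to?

Compare letters: h→t is +12, o→a is +12, l→x is +12 — a constant shift. This is a Caesar cipher with shift 12.
Decoding sxmzoq: s−12=g, x−12=l, m−12=a, z−12=n, o−12=c, q−12=e.

glance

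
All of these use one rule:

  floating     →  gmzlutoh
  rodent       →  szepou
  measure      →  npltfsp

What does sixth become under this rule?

Two shifts are in play — +11 for a/e/i/o/u, +1 for every other letter.
Applying it to sixth: s(cons)+1=t, i(vowel)+11=t, x(cons)+1=y, t(cons)+1=u, h(cons)+1=i.

ttyui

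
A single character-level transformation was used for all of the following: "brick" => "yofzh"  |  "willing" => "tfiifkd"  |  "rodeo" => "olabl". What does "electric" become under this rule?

bibzqofz

Each letter is shifted forward by 23 in the alphabet (a Caesar shift of +23).
For electric: e+23=b, l+23=i, e+23=b, c+23=z, t+23=q, r+23=o, i+23=f, c+23=z.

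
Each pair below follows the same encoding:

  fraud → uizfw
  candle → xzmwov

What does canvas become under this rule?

Each pair mirrors across the alphabet (f↔u, r↔i, a↔z): positions sum to 25. Letters are reflected about the middle of the alphabet (position → 25−position): Atbash.
On canvas: c↔x, a↔z, n↔m, v↔e, a↔z, s↔h.

xzmezh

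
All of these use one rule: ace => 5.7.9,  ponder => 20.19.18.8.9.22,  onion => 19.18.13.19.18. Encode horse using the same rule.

a is letter #1 and maps to 5: an offset of 4. Each letter is replaced by its alphabet position (a=1..z=26) + 4.
Applying it to horse: h=8→12, o=15→19, r=18→22, s=19→23, e=5→9.

12.19.22.23.9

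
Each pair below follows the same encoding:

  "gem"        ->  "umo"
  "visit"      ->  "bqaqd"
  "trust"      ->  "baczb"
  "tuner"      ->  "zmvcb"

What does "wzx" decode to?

pro

The output letters match the input read backwards, each shifted +8: gem reversed is meg. Two steps: reverse the string, then apply a Caesar shift of +8.
Reversing it on wzx: shift back: w−8=o, z−8=r, x−8=p → orp; then reverse → pro.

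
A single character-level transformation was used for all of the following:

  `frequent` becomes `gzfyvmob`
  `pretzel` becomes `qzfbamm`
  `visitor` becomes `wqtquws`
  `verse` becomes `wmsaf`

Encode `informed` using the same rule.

jvgwsufl

Shifts by position in frequent: pos 0: f→g (+1), pos 1: r→z (+8), pos 2: e→f (+1), pos 3: q→y (+8) — repeating every 2. The shifts repeat in a cycle of length 2: positions 0,1,… shift by +1, +8, then the pattern repeats.
Applying it to informed: i+1=j, n+8=v, f+1=g, o+8=w, r+1=s, m+8=u, e+1=f, d+8=l.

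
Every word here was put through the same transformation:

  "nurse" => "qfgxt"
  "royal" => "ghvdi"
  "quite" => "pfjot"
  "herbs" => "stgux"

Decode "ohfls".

This is an affine cipher: with a=0,…,z=25, each position x becomes (17x+3) mod 26.
Undoing it on ohfls: o(14)→23·(14−3)≡19=t; h(7)→23·(7−3)≡14=o; f(5)→23·(5−3)≡20=u; l(11)→23·(11−3)≡2=c; s(18)→23·(18−3)≡7=h (all mod 26).

touch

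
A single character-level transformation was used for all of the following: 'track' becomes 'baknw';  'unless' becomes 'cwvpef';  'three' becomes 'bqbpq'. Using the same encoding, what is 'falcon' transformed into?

njvnaa

In track: t→b is +8, r→a is +9, a→k is +10, c→n is +11 — the shift increases by 1 each position. Each letter shifts forward by (position + 8), i.e. 8, 9, 10, … — the shift grows by one for each successive letter.
For falcon: f+8=n, a+9=j, l+10=v, c+11=n, o+12=a, n+13=a.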